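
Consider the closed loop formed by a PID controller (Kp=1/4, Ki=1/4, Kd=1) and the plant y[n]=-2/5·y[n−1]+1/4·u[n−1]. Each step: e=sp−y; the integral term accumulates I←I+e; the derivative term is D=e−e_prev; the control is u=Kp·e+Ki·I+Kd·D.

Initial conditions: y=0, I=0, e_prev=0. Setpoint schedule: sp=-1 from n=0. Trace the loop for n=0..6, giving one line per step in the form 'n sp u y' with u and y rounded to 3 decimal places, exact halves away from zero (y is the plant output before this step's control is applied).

(exact arithmetic carried between steps; '≈' marks a value shown rounded to 6 d.p. or computed from one; I and e_prev carry over from the previous line; the table rounds u and y to 3 d.p., halves away from zero)
n=0: y=0, sp=-1, e=sp−y=-1; I=-1, D=e−e_prev=-1; u=1/4·(-1)+1/4·(-1)+1·(-1)=-1.5; next y=-2/5·0+1/4·(-1.5)=-0.375
n=1: y=-0.375, sp=-1, e=sp−y=-0.625; I=-1.625, D=e−e_prev=0.375; u=1/4·(-0.625)+1/4·(-1.625)+1·0.375=-0.1875; next y=-2/5·(-0.375)+1/4·(-0.1875)=0.103125
n=2: y=0.103125, sp=-1, e=sp−y=-1.103125; I=-2.728125, D=e−e_prev=-0.478125; u=1/4·(-1.103125)+1/4·(-2.728125)+1·(-0.478125)≈-1.435938; next y=-2/5·0.103125+1/4·(-1.435938)≈-0.400234
n=3: y≈-0.400234, sp=-1, e=sp−y≈-0.599766; I≈-3.327891, D=e−e_prev≈0.503359; u=1/4·(-0.599766)+1/4·(-3.327891)+1·0.503359≈-0.478555; next y=-2/5·(-0.400234)+1/4·(-0.478555)≈0.040455
n=4: y≈0.040455, sp=-1, e=sp−y≈-1.040455; I≈-4.368346, D=e−e_prev≈-0.440689; u=1/4·(-1.040455)+1/4·(-4.368346)+1·(-0.440689)≈-1.792890; next y=-2/5·0.040455+1/4·(-1.792890)≈-0.464404
n=5: y≈-0.464404, sp=-1, e=sp−y≈-0.535596; I≈-4.903941, D=e−e_prev≈0.504860; u=1/4·(-0.535596)+1/4·(-4.903941)+1·0.504860≈-0.855025; next y=-2/5·(-0.464404)+1/4·(-0.855025)≈-0.027994
n=6: y≈-0.027994, sp=-1, e=sp−y≈-0.972006; I≈-5.875947, D=e−e_prev≈-0.436410; u=1/4·(-0.972006)+1/4·(-5.875947)+1·(-0.436410)≈-2.148398; next y=-2/5·(-0.027994)+1/4·(-2.148398)≈-0.525902

0 -1 -1.500 0.000
1 -1 -0.188 -0.375
2 -1 -1.436 0.103
3 -1 -0.479 -0.400
4 -1 -1.793 0.040
5 -1 -0.855 -0.464
6 -1 -2.148 -0.028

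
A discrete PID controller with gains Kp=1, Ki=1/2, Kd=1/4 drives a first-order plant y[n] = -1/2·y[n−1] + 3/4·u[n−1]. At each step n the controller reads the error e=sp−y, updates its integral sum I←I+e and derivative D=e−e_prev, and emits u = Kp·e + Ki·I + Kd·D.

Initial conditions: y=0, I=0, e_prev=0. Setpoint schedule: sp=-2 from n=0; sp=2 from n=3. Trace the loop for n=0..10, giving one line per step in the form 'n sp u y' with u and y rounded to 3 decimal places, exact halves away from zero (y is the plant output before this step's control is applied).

(exact arithmetic carried between steps; '≈' marks a value shown rounded to 6 d.p. or computed from one; I and e_prev carry over from the previous line; the table rounds u and y to 3 d.p., halves away from zero)
n=0: y=0, sp=-2, e=sp−y=-2; I=-2, D=e−e_prev=-2; u=1·(-2)+1/2·(-2)+1/4·(-2)=-3.5; next y=-1/2·0+3/4·(-3.5)=-2.625
n=1: y=-2.625, sp=-2, e=sp−y=0.625; I=-1.375, D=e−e_prev=2.625; u=1·0.625+1/2·(-1.375)+1/4·2.625=0.59375; next y=-1/2·(-2.625)+3/4·0.59375≈1.757813
n=2: y≈1.757813, sp=-2, e=sp−y≈-3.757813; I≈-5.132813, D=e−e_prev≈-4.382813; u=1·(-3.757813)+1/2·(-5.132813)+1/4·(-4.382813)≈-7.419922; next y=-1/2·1.757813+3/4·(-7.419922)≈-6.443848
n=3: y≈-6.443848, sp=2, e=sp−y≈8.443848; I≈3.311035, D=e−e_prev≈12.201660; u=1·8.443848+1/2·3.311035+1/4·12.201660≈13.149780; next y=-1/2·(-6.443848)+3/4·13.149780≈13.084259
n=4: y≈13.084259, sp=2, e=sp−y≈-11.084259; I≈-7.773224, D=e−e_prev≈-19.528107; u=1·(-11.084259)+1/2·(-7.773224)+1/4·(-19.528107)≈-19.852898; next y=-1/2·13.084259+3/4·(-19.852898)≈-21.431803
n=5: y≈-21.431803, sp=2, e=sp−y≈23.431803; I≈15.658579, D=e−e_prev≈34.516062; u=1·23.431803+1/2·15.658579+1/4·34.516062≈39.890108; next y=-1/2·(-21.431803)+3/4·39.890108≈40.633482
n=6: y≈40.633482, sp=2, e=sp−y≈-38.633482; I≈-22.974903, D=e−e_prev≈-62.065285; u=1·(-38.633482)+1/2·(-22.974903)+1/4·(-62.065285)≈-65.637255; next y=-1/2·40.633482+3/4·(-65.637255)≈-69.544682
n=7: y≈-69.544682, sp=2, e=sp−y≈71.544682; I≈48.569779, D=e−e_prev≈110.178164; u=1·71.544682+1/2·48.569779+1/4·110.178164≈123.374113; next y=-1/2·(-69.544682)+3/4·123.374113≈127.302926
n=8: y≈127.302926, sp=2, e=sp−y≈-125.302926; I≈-76.733147, D=e−e_prev≈-196.847608; u=1·(-125.302926)+1/2·(-76.733147)+1/4·(-196.847608)≈-212.881401; next y=-1/2·127.302926+3/4·(-212.881401)≈-223.312514
n=9: y≈-223.312514, sp=2, e=sp−y≈225.312514; I≈148.579367, D=e−e_prev≈350.615439; u=1·225.312514+1/2·148.579367+1/4·350.615439≈387.256057; next y=-1/2·(-223.312514)+3/4·387.256057≈402.098300
n=10: y≈402.098300, sp=2, e=sp−y≈-400.098300; I≈-251.518933, D=e−e_prev≈-625.410813; u=1·(-400.098300)+1/2·(-251.518933)+1/4·(-625.410813)≈-682.210469; next y=-1/2·402.098300+3/4·(-682.210469)≈-712.707002

0 -2 -3.500 0.000
1 -2 0.594 -2.625
2 -2 -7.420 1.758
3 2 13.150 -6.444
4 2 -19.853 13.084
5 2 39.890 -21.432
6 2 -65.637 40.633
7 2 123.374 -69.545
8 2 -212.881 127.303
9 2 387.256 -223.313
10 2 -682.210 402.098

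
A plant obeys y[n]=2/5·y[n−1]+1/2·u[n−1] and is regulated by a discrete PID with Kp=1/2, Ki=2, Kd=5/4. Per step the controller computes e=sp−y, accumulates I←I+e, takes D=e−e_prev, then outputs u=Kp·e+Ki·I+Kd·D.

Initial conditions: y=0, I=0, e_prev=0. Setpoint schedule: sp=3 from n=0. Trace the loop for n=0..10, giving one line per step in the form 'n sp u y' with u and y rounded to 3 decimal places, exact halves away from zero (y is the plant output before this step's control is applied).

(exact arithmetic carried between steps; '≈' marks a value shown rounded to 6 d.p. or computed from one; I and e_prev carry over from the previous line; the table rounds u and y to 3 d.p., halves away from zero)
n=0: y=0, sp=3, e=sp−y=3; I=3, D=e−e_prev=3; u=1/2·3+2·3+5/4·3=11.25; next y=2/5·0+1/2·11.25=5.625
n=1: y=5.625, sp=3, e=sp−y=-2.625; I=0.375, D=e−e_prev=-5.625; u=1/2·(-2.625)+2·0.375+5/4·(-5.625)=-7.59375; next y=2/5·5.625+1/2·(-7.59375)=-1.546875
n=2: y=-1.546875, sp=3, e=sp−y=4.546875; I=4.921875, D=e−e_prev=7.171875; u=1/2·4.546875+2·4.921875+5/4·7.171875≈21.082031; next y=2/5·(-1.546875)+1/2·21.082031≈9.922266
n=3: y≈9.922266, sp=3, e=sp−y≈-6.922266; I≈-2.000391, D=e−e_prev≈-11.469141; u=1/2·(-6.922266)+2·(-2.000391)+5/4·(-11.469141)≈-21.798340; next y=2/5·9.922266+1/2·(-21.798340)≈-6.930264
n=4: y≈-6.930264, sp=3, e=sp−y≈9.930264; I≈7.929873, D=e−e_prev≈16.852529; u=1/2·9.930264+2·7.929873+5/4·16.852529≈41.890540; next y=2/5·(-6.930264)+1/2·41.890540≈18.173164
n=5: y≈18.173164, sp=3, e=sp−y≈-15.173164; I≈-7.243291, D=e−e_prev≈-25.103428; u=1/2·(-15.173164)+2·(-7.243291)+5/4·(-25.103428)≈-53.452450; next y=2/5·18.173164+1/2·(-53.452450)≈-19.456959
n=6: y≈-19.456959, sp=3, e=sp−y≈22.456959; I≈15.213668, D=e−e_prev≈37.630123; u=1/2·22.456959+2·15.213668+5/4·37.630123≈88.693469; next y=2/5·(-19.456959)+1/2·88.693469≈36.563951
n=7: y≈36.563951, sp=3, e=sp−y≈-33.563951; I≈-18.350283, D=e−e_prev≈-56.020910; u=1/2·(-33.563951)+2·(-18.350283)+5/4·(-56.020910)≈-123.508680; next y=2/5·36.563951+1/2·(-123.508680)≈-47.128759
n=8: y≈-47.128759, sp=3, e=sp−y≈50.128759; I≈31.778476, D=e−e_prev≈83.692711; u=1/2·50.128759+2·31.778476+5/4·83.692711≈193.237220; next y=2/5·(-47.128759)+1/2·193.237220≈77.767106
n=9: y≈77.767106, sp=3, e=sp−y≈-74.767106; I≈-42.988630, D=e−e_prev≈-124.895866; u=1/2·(-74.767106)+2·(-42.988630)+5/4·(-124.895866)≈-279.480646; next y=2/5·77.767106+1/2·(-279.480646)≈-108.633480
n=10: y≈-108.633480, sp=3, e=sp−y≈111.633480; I≈68.644850, D=e−e_prev≈186.400587; u=1/2·111.633480+2·68.644850+5/4·186.400587≈426.107174; next y=2/5·(-108.633480)+1/2·426.107174≈169.600195

0 3 11.250 0.000
1 3 -7.594 5.625
2 3 21.082 -1.547
3 3 -21.798 9.922
4 3 41.891 -6.930
5 3 -53.452 18.173
6 3 88.693 -19.457
7 3 -123.509 36.564
8 3 193.237 -47.129
9 3 -279.481 77.767
10 3 426.107 -108.633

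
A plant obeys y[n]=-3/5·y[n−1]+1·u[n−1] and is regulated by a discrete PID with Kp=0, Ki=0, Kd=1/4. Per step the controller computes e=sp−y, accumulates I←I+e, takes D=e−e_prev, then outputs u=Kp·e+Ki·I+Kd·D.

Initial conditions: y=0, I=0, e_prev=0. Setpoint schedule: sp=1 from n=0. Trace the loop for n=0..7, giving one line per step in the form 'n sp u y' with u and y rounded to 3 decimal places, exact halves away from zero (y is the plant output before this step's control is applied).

0 1 0.250 0.000
1 1 -0.063 0.250
2 1 0.116 -0.213
3 1 -0.114 0.243
4 1 0.126 -0.260
5 1 -0.135 0.282
6 1 0.146 -0.304
7 1 -0.158 0.329

(exact arithmetic carried between steps; '≈' marks a value shown rounded to 6 d.p. or computed from one; I and e_prev carry over from the previous line; the table rounds u and y to 3 d.p., halves away from zero)
n=0: y=0, sp=1, e=sp−y=1; I=1, D=e−e_prev=1; u=0·1+0·1+1/4·1=0.25; next y=-3/5·0+1·0.25=0.25
n=1: y=0.25, sp=1, e=sp−y=0.75; I=1.75, D=e−e_prev=-0.25; u=0·0.75+0·1.75+1/4·(-0.25)=-0.0625; next y=-3/5·0.25+1·(-0.0625)=-0.2125
n=2: y=-0.2125, sp=1, e=sp−y=1.2125; I=2.9625, D=e−e_prev=0.4625; u=0·1.2125+0·2.9625+1/4·0.4625=0.115625; next y=-3/5·(-0.2125)+1·0.115625=0.243125
n=3: y=0.243125, sp=1, e=sp−y=0.756875; I=3.719375, D=e−e_prev=-0.455625; u=0·0.756875+0·3.719375+1/4·(-0.455625)≈-0.113906; next y=-3/5·0.243125+1·(-0.113906)≈-0.259781
n=4: y≈-0.259781, sp=1, e=sp−y≈1.259781; I≈4.979156, D=e−e_prev≈0.502906; u=0·1.259781+0·4.979156+1/4·0.502906≈0.125727; next y=-3/5·(-0.259781)+1·0.125727≈0.281595
n=5: y≈0.281595, sp=1, e=sp−y≈0.718405; I≈5.697561, D=e−e_prev≈-0.541377; u=0·0.718405+0·5.697561+1/4·(-0.541377)≈-0.135344; next y=-3/5·0.281595+1·(-0.135344)≈-0.304301
n=6: y≈-0.304301, sp=1, e=sp−y≈1.304301; I≈7.001862, D=e−e_prev≈0.585897; u=0·1.304301+0·7.001862+1/4·0.585897≈0.146474; next y=-3/5·(-0.304301)+1·0.146474≈0.329055
n=7: y≈0.329055, sp=1, e=sp−y≈0.670945; I≈7.672807, D=e−e_prev≈-0.633356; u=0·0.670945+0·7.672807+1/4·(-0.633356)≈-0.158339; next y=-3/5·0.329055+1·(-0.158339)≈-0.355772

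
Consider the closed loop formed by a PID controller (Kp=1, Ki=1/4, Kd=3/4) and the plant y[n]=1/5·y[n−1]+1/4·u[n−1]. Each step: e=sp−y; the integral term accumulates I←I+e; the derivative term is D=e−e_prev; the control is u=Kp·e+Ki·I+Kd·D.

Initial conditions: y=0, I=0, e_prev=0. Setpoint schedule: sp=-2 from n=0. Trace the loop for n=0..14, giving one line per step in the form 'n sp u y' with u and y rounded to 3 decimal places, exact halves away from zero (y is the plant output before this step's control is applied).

(exact arithmetic carried between steps; '≈' marks a value shown rounded to 6 d.p. or computed from one; I and e_prev carry over from the previous line; the table rounds u and y to 3 d.p., halves away from zero)
n=0: y=0, sp=-2, e=sp−y=-2; I=-2, D=e−e_prev=-2; u=1·(-2)+1/4·(-2)+3/4·(-2)=-4; next y=1/5·0+1/4·(-4)=-1
n=1: y=-1, sp=-2, e=sp−y=-1; I=-3, D=e−e_prev=1; u=1·(-1)+1/4·(-3)+3/4·1=-1; next y=1/5·(-1)+1/4·(-1)=-0.45
n=2: y=-0.45, sp=-2, e=sp−y=-1.55; I=-4.55, D=e−e_prev=-0.55; u=1·(-1.55)+1/4·(-4.55)+3/4·(-0.55)=-3.1; next y=1/5·(-0.45)+1/4·(-3.1)=-0.865
n=3: y=-0.865, sp=-2, e=sp−y=-1.135; I=-5.685, D=e−e_prev=0.415; u=1·(-1.135)+1/4·(-5.685)+3/4·0.415=-2.245; next y=1/5·(-0.865)+1/4·(-2.245)=-0.73425
n=4: y=-0.73425, sp=-2, e=sp−y=-1.26575; I=-6.95075, D=e−e_prev=-0.13075; u=1·(-1.26575)+1/4·(-6.95075)+3/4·(-0.13075)=-3.1015; next y=1/5·(-0.73425)+1/4·(-3.1015)=-0.922225
n=5: y=-0.922225, sp=-2, e=sp−y=-1.077775; I=-8.028525, D=e−e_prev=0.187975; u=1·(-1.077775)+1/4·(-8.028525)+3/4·0.187975=-2.943925; next y=1/5·(-0.922225)+1/4·(-2.943925)≈-0.920426
n=6: y≈-0.920426, sp=-2, e=sp−y≈-1.079574; I≈-9.108099, D=e−e_prev≈-0.001799; u=1·(-1.079574)+1/4·(-9.108099)+3/4·(-0.001799)≈-3.357948; next y=1/5·(-0.920426)+1/4·(-3.357948)≈-1.023572
n=7: y≈-1.023572, sp=-2, e=sp−y≈-0.976428; I≈-10.084527, D=e−e_prev≈0.103146; u=1·(-0.976428)+1/4·(-10.084527)+3/4·0.103146≈-3.420200; next y=1/5·(-1.023572)+1/4·(-3.420200)≈-1.059764
n=8: y≈-1.059764, sp=-2, e=sp−y≈-0.940236; I≈-11.024762, D=e−e_prev≈0.036192; u=1·(-0.940236)+1/4·(-11.024762)+3/4·0.036192≈-3.669282; next y=1/5·(-1.059764)+1/4·(-3.669282)≈-1.129273
n=9: y≈-1.129273, sp=-2, e=sp−y≈-0.870727; I≈-11.895489, D=e−e_prev≈0.069509; u=1·(-0.870727)+1/4·(-11.895489)+3/4·0.069509≈-3.792467; next y=1/5·(-1.129273)+1/4·(-3.792467)≈-1.173971
n=10: y≈-1.173971, sp=-2, e=sp−y≈-0.826029; I≈-12.721517, D=e−e_prev≈0.044698; u=1·(-0.826029)+1/4·(-12.721517)+3/4·0.044698≈-3.972884; next y=1/5·(-1.173971)+1/4·(-3.972884)≈-1.228015
n=11: y≈-1.228015, sp=-2, e=sp−y≈-0.771985; I≈-13.493502, D=e−e_prev≈0.054044; u=1·(-0.771985)+1/4·(-13.493502)+3/4·0.054044≈-4.104827; next y=1/5·(-1.228015)+1/4·(-4.104827)≈-1.271810
n=12: y≈-1.271810, sp=-2, e=sp−y≈-0.728190; I≈-14.221692, D=e−e_prev≈0.043795; u=1·(-0.728190)+1/4·(-14.221692)+3/4·0.043795≈-4.250767; next y=1/5·(-1.271810)+1/4·(-4.250767)≈-1.317054
n=13: y≈-1.317054, sp=-2, e=sp−y≈-0.682946; I≈-14.904638, D=e−e_prev≈0.045244; u=1·(-0.682946)+1/4·(-14.904638)+3/4·0.045244≈-4.375173; next y=1/5·(-1.317054)+1/4·(-4.375173)≈-1.357204
n=14: y≈-1.357204, sp=-2, e=sp−y≈-0.642796; I≈-15.547434, D=e−e_prev≈0.040150; u=1·(-0.642796)+1/4·(-15.547434)+3/4·0.040150≈-4.499542; next y=1/5·(-1.357204)+1/4·(-4.499542)≈-1.396326

0 -2 -4.000 0.000
1 -2 -1.000 -1.000
2 -2 -3.100 -0.450
3 -2 -2.245 -0.865
4 -2 -3.102 -0.734
5 -2 -2.944 -0.922
6 -2 -3.358 -0.920
7 -2 -3.420 -1.024
8 -2 -3.669 -1.060
9 -2 -3.792 -1.129
10 -2 -3.973 -1.174
11 -2 -4.105 -1.228
12 -2 -4.251 -1.272
13 -2 -4.375 -1.317
14 -2 -4.500 -1.357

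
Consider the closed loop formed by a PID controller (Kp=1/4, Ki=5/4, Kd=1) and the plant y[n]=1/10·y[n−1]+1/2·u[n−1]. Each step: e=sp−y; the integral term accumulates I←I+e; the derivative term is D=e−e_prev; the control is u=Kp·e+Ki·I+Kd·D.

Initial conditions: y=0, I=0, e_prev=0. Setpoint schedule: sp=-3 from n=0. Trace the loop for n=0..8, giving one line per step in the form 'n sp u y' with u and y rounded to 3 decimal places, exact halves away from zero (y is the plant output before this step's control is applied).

(exact arithmetic carried between steps; '≈' marks a value shown rounded to 6 d.p. or computed from one; I and e_prev carry over from the previous line; the table rounds u and y to 3 d.p., halves away from zero)
n=0: y=0, sp=-3, e=sp−y=-3; I=-3, D=e−e_prev=-3; u=1/4·(-3)+5/4·(-3)+1·(-3)=-7.5; next y=1/10·0+1/2·(-7.5)=-3.75
n=1: y=-3.75, sp=-3, e=sp−y=0.75; I=-2.25, D=e−e_prev=3.75; u=1/4·0.75+5/4·(-2.25)+1·3.75=1.125; next y=1/10·(-3.75)+1/2·1.125=0.1875
n=2: y=0.1875, sp=-3, e=sp−y=-3.1875; I=-5.4375, D=e−e_prev=-3.9375; u=1/4·(-3.1875)+5/4·(-5.4375)+1·(-3.9375)=-11.53125; next y=1/10·0.1875+1/2·(-11.53125)=-5.746875
n=3: y=-5.746875, sp=-3, e=sp−y=2.746875; I=-2.690625, D=e−e_prev=5.934375; u=1/4·2.746875+5/4·(-2.690625)+1·5.934375≈3.257813; next y=1/10·(-5.746875)+1/2·3.257813≈1.054219
n=4: y≈1.054219, sp=-3, e=sp−y≈-4.054219; I≈-6.744844, D=e−e_prev≈-6.801094; u=1/4·(-4.054219)+5/4·(-6.744844)+1·(-6.801094)≈-16.245703; next y=1/10·1.054219+1/2·(-16.245703)≈-8.017430
n=5: y≈-8.017430, sp=-3, e=sp−y≈5.017430; I≈-1.727414, D=e−e_prev≈9.071648; u=1/4·5.017430+5/4·(-1.727414)+1·9.071648≈8.166738; next y=1/10·(-8.017430)+1/2·8.166738≈3.281626
n=6: y≈3.281626, sp=-3, e=sp−y≈-6.281626; I≈-8.009040, D=e−e_prev≈-11.299056; u=1/4·(-6.281626)+5/4·(-8.009040)+1·(-11.299056)≈-22.880763; next y=1/10·3.281626+1/2·(-22.880763)≈-11.112219
n=7: y≈-11.112219, sp=-3, e=sp−y≈8.112219; I≈0.103178, D=e−e_prev≈14.393845; u=1/4·8.112219+5/4·0.103178+1·14.393845≈16.550873; next y=1/10·(-11.112219)+1/2·16.550873≈7.164214
n=8: y≈7.164214, sp=-3, e=sp−y≈-10.164214; I≈-10.061036, D=e−e_prev≈-18.276433; u=1/4·(-10.164214)+5/4·(-10.061036)+1·(-18.276433)≈-33.393782; next y=1/10·7.164214+1/2·(-33.393782)≈-15.980469

0 -3 -7.500 0.000
1 -3 1.125 -3.750
2 -3 -11.531 0.188
3 -3 3.258 -5.747
4 -3 -16.246 1.054
5 -3 8.167 -8.017
6 -3 -22.881 3.282
7 -3 16.551 -11.112
8 -3 -33.394 7.164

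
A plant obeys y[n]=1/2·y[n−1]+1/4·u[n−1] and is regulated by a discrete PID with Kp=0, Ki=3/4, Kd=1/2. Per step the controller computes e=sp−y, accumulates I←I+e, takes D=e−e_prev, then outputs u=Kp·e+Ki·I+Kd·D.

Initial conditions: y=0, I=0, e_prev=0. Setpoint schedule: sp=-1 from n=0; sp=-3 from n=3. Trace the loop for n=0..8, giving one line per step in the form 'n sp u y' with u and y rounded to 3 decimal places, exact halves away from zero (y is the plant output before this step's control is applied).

(exact arithmetic carried between steps; '≈' marks a value shown rounded to 6 d.p. or computed from one; I and e_prev carry over from the previous line; the table rounds u and y to 3 d.p., halves away from zero)
n=0: y=0, sp=-1, e=sp−y=-1; I=-1, D=e−e_prev=-1; u=0·(-1)+3/4·(-1)+1/2·(-1)=-1.25; next y=1/2·0+1/4·(-1.25)=-0.3125
n=1: y=-0.3125, sp=-1, e=sp−y=-0.6875; I=-1.6875, D=e−e_prev=0.3125; u=0·(-0.6875)+3/4·(-1.6875)+1/2·0.3125=-1.109375; next y=1/2·(-0.3125)+1/4·(-1.109375)≈-0.433594
n=2: y≈-0.433594, sp=-1, e=sp−y≈-0.566406; I≈-2.253906, D=e−e_prev≈0.121094; u=0·(-0.566406)+3/4·(-2.253906)+1/2·0.121094≈-1.629883; next y=1/2·(-0.433594)+1/4·(-1.629883)≈-0.624268
n=3: y≈-0.624268, sp=-3, e=sp−y≈-2.375732; I≈-4.629639, D=e−e_prev≈-1.809326; u=0·(-2.375732)+3/4·(-4.629639)+1/2·(-1.809326)≈-4.376892; next y=1/2·(-0.624268)+1/4·(-4.376892)≈-1.406357
n=4: y≈-1.406357, sp=-3, e=sp−y≈-1.593643; I≈-6.223282, D=e−e_prev≈0.782089; u=0·(-1.593643)+3/4·(-6.223282)+1/2·0.782089≈-4.276417; next y=1/2·(-1.406357)+1/4·(-4.276417)≈-1.772283
n=5: y≈-1.772283, sp=-3, e=sp−y≈-1.227717; I≈-7.450999, D=e−e_prev≈0.365926; u=0·(-1.227717)+3/4·(-7.450999)+1/2·0.365926≈-5.405287; next y=1/2·(-1.772283)+1/4·(-5.405287)≈-2.237463
n=6: y≈-2.237463, sp=-3, e=sp−y≈-0.762537; I≈-8.213536, D=e−e_prev≈0.465180; u=0·(-0.762537)+3/4·(-8.213536)+1/2·0.465180≈-5.927562; next y=1/2·(-2.237463)+1/4·(-5.927562)≈-2.600622
n=7: y≈-2.600622, sp=-3, e=sp−y≈-0.399378; I≈-8.612914, D=e−e_prev≈0.363159; u=0·(-0.399378)+3/4·(-8.612914)+1/2·0.363159≈-6.278106; next y=1/2·(-2.600622)+1/4·(-6.278106)≈-2.869838
n=8: y≈-2.869838, sp=-3, e=sp−y≈-0.130162; I≈-8.743077, D=e−e_prev≈0.269216; u=0·(-0.130162)+3/4·(-8.743077)+1/2·0.269216≈-6.422700; next y=1/2·(-2.869838)+1/4·(-6.422700)≈-3.040594

0 -1 -1.250 0.000
1 -1 -1.109 -0.313
2 -1 -1.630 -0.434
3 -3 -4.377 -0.624
4 -3 -4.276 -1.406
5 -3 -5.405 -1.772
6 -3 -5.928 -2.237
7 -3 -6.278 -2.601
8 -3 -6.423 -2.870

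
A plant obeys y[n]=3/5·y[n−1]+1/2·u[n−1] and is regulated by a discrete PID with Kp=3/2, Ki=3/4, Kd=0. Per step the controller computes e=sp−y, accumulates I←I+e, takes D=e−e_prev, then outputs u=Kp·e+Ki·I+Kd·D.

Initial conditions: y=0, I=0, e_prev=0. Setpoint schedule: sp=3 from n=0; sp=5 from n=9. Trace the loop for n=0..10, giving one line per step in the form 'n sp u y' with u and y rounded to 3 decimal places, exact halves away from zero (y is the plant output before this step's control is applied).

(exact arithmetic carried between steps; '≈' marks a value shown rounded to 6 d.p. or computed from one; I and e_prev carry over from the previous line; the table rounds u and y to 3 d.p., halves away from zero)
n=0: y=0, sp=3, e=sp−y=3; I=3, D=e−e_prev=3; u=3/2·3+3/4·3+0·3=6.75; next y=3/5·0+1/2·6.75=3.375
n=1: y=3.375, sp=3, e=sp−y=-0.375; I=2.625, D=e−e_prev=-3.375; u=3/2·(-0.375)+3/4·2.625+0·(-3.375)=1.40625; next y=3/5·3.375+1/2·1.40625=2.728125
n=2: y=2.728125, sp=3, e=sp−y=0.271875; I=2.896875, D=e−e_prev=0.646875; u=3/2·0.271875+3/4·2.896875+0·0.646875≈2.580469; next y=3/5·2.728125+1/2·2.580469≈2.927109
n=3: y≈2.927109, sp=3, e=sp−y≈0.072891; I≈2.969766, D=e−e_prev≈-0.198984; u=3/2·0.072891+3/4·2.969766+0·(-0.198984)≈2.336660; next y=3/5·2.927109+1/2·2.336660≈2.924596
n=4: y≈2.924596, sp=3, e=sp−y≈0.075404; I≈3.045170, D=e−e_prev≈0.002514; u=3/2·0.075404+3/4·3.045170+0·0.002514≈2.396984; next y=3/5·2.924596+1/2·2.396984≈2.953249
n=5: y≈2.953249, sp=3, e=sp−y≈0.046751; I≈3.091921, D=e−e_prev≈-0.028654; u=3/2·0.046751+3/4·3.091921+0·(-0.028654)≈2.389066; next y=3/5·2.953249+1/2·2.389066≈2.966483
n=6: y≈2.966483, sp=3, e=sp−y≈0.033517; I≈3.125438, D=e−e_prev≈-0.013233; u=3/2·0.033517+3/4·3.125438+0·(-0.013233)≈2.394354; next y=3/5·2.966483+1/2·2.394354≈2.977067
n=7: y≈2.977067, sp=3, e=sp−y≈0.022933; I≈3.148371, D=e−e_prev≈-0.010584; u=3/2·0.022933+3/4·3.148371+0·(-0.010584)≈2.395678; next y=3/5·2.977067+1/2·2.395678≈2.984079
n=8: y≈2.984079, sp=3, e=sp−y≈0.015921; I≈3.164292, D=e−e_prev≈-0.007012; u=3/2·0.015921+3/4·3.164292+0·(-0.007012)≈2.397100; next y=3/5·2.984079+1/2·2.397100≈2.988998
n=9: y≈2.988998, sp=5, e=sp−y≈2.011002; I≈5.175294, D=e−e_prev≈1.995082; u=3/2·2.011002+3/4·5.175294+0·1.995082≈6.897974; next y=3/5·2.988998+1/2·6.897974≈5.242386
n=10: y≈5.242386, sp=5, e=sp−y≈-0.242386; I≈4.932909, D=e−e_prev≈-2.253388; u=3/2·(-0.242386)+3/4·4.932909+0·(-2.253388)≈3.336103; next y=3/5·5.242386+1/2·3.336103≈4.813483

0 3 6.750 0.000
1 3 1.406 3.375
2 3 2.580 2.728
3 3 2.337 2.927
4 3 2.397 2.925
5 3 2.389 2.953
6 3 2.394 2.966
7 3 2.396 2.977
8 3 2.397 2.984
9 5 6.898 2.989
10 5 3.336 5.242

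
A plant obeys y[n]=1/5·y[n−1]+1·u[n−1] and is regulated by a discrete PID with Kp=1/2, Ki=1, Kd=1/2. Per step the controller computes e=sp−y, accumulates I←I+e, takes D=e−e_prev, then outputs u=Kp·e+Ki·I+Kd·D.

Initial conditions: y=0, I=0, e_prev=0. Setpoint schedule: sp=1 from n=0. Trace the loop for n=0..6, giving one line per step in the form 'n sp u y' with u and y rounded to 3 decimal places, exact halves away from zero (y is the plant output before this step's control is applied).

(exact arithmetic carried between steps; '≈' marks a value shown rounded to 6 d.p. or computed from one; I and e_prev carry over from the previous line; the table rounds u and y to 3 d.p., halves away from zero)
n=0: y=0, sp=1, e=sp−y=1; I=1, D=e−e_prev=1; u=1/2·1+1·1+1/2·1=2; next y=1/5·0+1·2=2
n=1: y=2, sp=1, e=sp−y=-1; I=0, D=e−e_prev=-2; u=1/2·(-1)+1·0+1/2·(-2)=-1.5; next y=1/5·2+1·(-1.5)=-1.1
n=2: y=-1.1, sp=1, e=sp−y=2.1; I=2.1, D=e−e_prev=3.1; u=1/2·2.1+1·2.1+1/2·3.1=4.7; next y=1/5·(-1.1)+1·4.7=4.48
n=3: y=4.48, sp=1, e=sp−y=-3.48; I=-1.38, D=e−e_prev=-5.58; u=1/2·(-3.48)+1·(-1.38)+1/2·(-5.58)=-5.91; next y=1/5·4.48+1·(-5.91)=-5.014
n=4: y=-5.014, sp=1, e=sp−y=6.014; I=4.634, D=e−e_prev=9.494; u=1/2·6.014+1·4.634+1/2·9.494=12.388; next y=1/5·(-5.014)+1·12.388=11.3852
n=5: y=11.3852, sp=1, e=sp−y=-10.3852; I=-5.7512, D=e−e_prev=-16.3992; u=1/2·(-10.3852)+1·(-5.7512)+1/2·(-16.3992)=-19.1434; next y=1/5·11.3852+1·(-19.1434)=-16.86636
n=6: y=-16.86636, sp=1, e=sp−y=17.86636; I=12.11516, D=e−e_prev=28.25156; u=1/2·17.86636+1·12.11516+1/2·28.25156=35.17412; next y=1/5·(-16.86636)+1·35.17412=31.800848

0 1 2.000 0.000
1 1 -1.500 2.000
2 1 4.700 -1.100
3 1 -5.910 4.480
4 1 12.388 -5.014
5 1 -19.143 11.385
6 1 35.174 -16.866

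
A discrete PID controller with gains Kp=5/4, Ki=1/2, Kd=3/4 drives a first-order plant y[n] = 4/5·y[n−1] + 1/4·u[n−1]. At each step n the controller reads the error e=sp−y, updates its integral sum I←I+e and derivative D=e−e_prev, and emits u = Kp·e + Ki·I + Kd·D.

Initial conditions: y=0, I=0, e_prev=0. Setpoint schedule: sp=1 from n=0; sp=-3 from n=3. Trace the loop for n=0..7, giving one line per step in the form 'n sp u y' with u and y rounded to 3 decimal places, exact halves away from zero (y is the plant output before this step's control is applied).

(exact arithmetic carried between steps; '≈' marks a value shown rounded to 6 d.p. or computed from one; I and e_prev carry over from the previous line; the table rounds u and y to 3 d.p., halves away from zero)
n=0: y=0, sp=1, e=sp−y=1; I=1, D=e−e_prev=1; u=5/4·1+1/2·1+3/4·1=2.5; next y=4/5·0+1/4·2.5=0.625
n=1: y=0.625, sp=1, e=sp−y=0.375; I=1.375, D=e−e_prev=-0.625; u=5/4·0.375+1/2·1.375+3/4·(-0.625)=0.6875; next y=4/5·0.625+1/4·0.6875=0.671875
n=2: y=0.671875, sp=1, e=sp−y=0.328125; I=1.703125, D=e−e_prev=-0.046875; u=5/4·0.328125+1/2·1.703125+3/4·(-0.046875)≈1.226563; next y=4/5·0.671875+1/4·1.226563≈0.844141
n=3: y≈0.844141, sp=-3, e=sp−y≈-3.844141; I≈-2.141016, D=e−e_prev≈-4.172266; u=5/4·(-3.844141)+1/2·(-2.141016)+3/4·(-4.172266)≈-9.004883; next y=4/5·0.844141+1/4·(-9.004883)≈-1.575908
n=4: y≈-1.575908, sp=-3, e=sp−y≈-1.424092; I≈-3.565107, D=e−e_prev≈2.420049; u=5/4·(-1.424092)+1/2·(-3.565107)+3/4·2.420049≈-1.747632; next y=4/5·(-1.575908)+1/4·(-1.747632)≈-1.697635
n=5: y≈-1.697635, sp=-3, e=sp−y≈-1.302365; I≈-4.867473, D=e−e_prev≈0.121726; u=5/4·(-1.302365)+1/2·(-4.867473)+3/4·0.121726≈-3.970399; next y=4/5·(-1.697635)+1/4·(-3.970399)≈-2.350707
n=6: y≈-2.350707, sp=-3, e=sp−y≈-0.649293; I≈-5.516766, D=e−e_prev≈0.653073; u=5/4·(-0.649293)+1/2·(-5.516766)+3/4·0.653073≈-3.080194; next y=4/5·(-2.350707)+1/4·(-3.080194)≈-2.650614
n=7: y≈-2.650614, sp=-3, e=sp−y≈-0.349386; I≈-5.866151, D=e−e_prev≈0.299907; u=5/4·(-0.349386)+1/2·(-5.866151)+3/4·0.299907≈-3.144877; next y=4/5·(-2.650614)+1/4·(-3.144877)≈-2.906711

0 1 2.500 0.000
1 1 0.688 0.625
2 1 1.227 0.672
3 -3 -9.005 0.844
4 -3 -1.748 -1.576
5 -3 -3.970 -1.698
6 -3 -3.080 -2.351
7 -3 -3.145 -2.651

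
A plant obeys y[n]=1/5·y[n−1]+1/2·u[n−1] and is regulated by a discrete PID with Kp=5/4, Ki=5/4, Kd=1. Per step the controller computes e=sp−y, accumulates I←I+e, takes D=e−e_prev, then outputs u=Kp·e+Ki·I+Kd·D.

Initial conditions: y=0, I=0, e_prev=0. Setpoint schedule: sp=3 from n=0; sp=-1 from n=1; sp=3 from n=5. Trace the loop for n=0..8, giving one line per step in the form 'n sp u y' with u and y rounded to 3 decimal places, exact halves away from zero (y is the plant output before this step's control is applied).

(exact arithmetic carried between steps; '≈' marks a value shown rounded to 6 d.p. or computed from one; I and e_prev carry over from the previous line; the table rounds u and y to 3 d.p., halves away from zero)
n=0: y=0, sp=3, e=sp−y=3; I=3, D=e−e_prev=3; u=5/4·3+5/4·3+1·3=10.5; next y=1/5·0+1/2·10.5=5.25
n=1: y=5.25, sp=-1, e=sp−y=-6.25; I=-3.25, D=e−e_prev=-9.25; u=5/4·(-6.25)+5/4·(-3.25)+1·(-9.25)=-21.125; next y=1/5·5.25+1/2·(-21.125)=-9.5125
n=2: y=-9.5125, sp=-1, e=sp−y=8.5125; I=5.2625, D=e−e_prev=14.7625; u=5/4·8.5125+5/4·5.2625+1·14.7625=31.98125; next y=1/5·(-9.5125)+1/2·31.98125=14.088125
n=3: y=14.088125, sp=-1, e=sp−y=-15.088125; I=-9.825625, D=e−e_prev=-23.600625; u=5/4·(-15.088125)+5/4·(-9.825625)+1·(-23.600625)≈-54.742813; next y=1/5·14.088125+1/2·(-54.742813)≈-24.553781
n=4: y≈-24.553781, sp=-1, e=sp−y≈23.553781; I≈13.728156, D=e−e_prev≈38.641906; u=5/4·23.553781+5/4·13.728156+1·38.641906≈85.244328; next y=1/5·(-24.553781)+1/2·85.244328≈37.711408
n=5: y≈37.711408, sp=3, e=sp−y≈-34.711408; I≈-20.983252, D=e−e_prev≈-58.265189; u=5/4·(-34.711408)+5/4·(-20.983252)+1·(-58.265189)≈-127.883513; next y=1/5·37.711408+1/2·(-127.883513)≈-56.399475
n=6: y≈-56.399475, sp=3, e=sp−y≈59.399475; I≈38.416224, D=e−e_prev≈94.110883; u=5/4·59.399475+5/4·38.416224+1·94.110883≈216.380506; next y=1/5·(-56.399475)+1/2·216.380506≈96.910358
n=7: y≈96.910358, sp=3, e=sp−y≈-93.910358; I≈-55.494135, D=e−e_prev≈-153.309833; u=5/4·(-93.910358)+5/4·(-55.494135)+1·(-153.309833)≈-340.065449; next y=1/5·96.910358+1/2·(-340.065449)≈-150.650653
n=8: y≈-150.650653, sp=3, e=sp−y≈153.650653; I≈98.156518, D=e−e_prev≈247.561011; u=5/4·153.650653+5/4·98.156518+1·247.561011≈562.319975; next y=1/5·(-150.650653)+1/2·562.319975≈251.029857

0 3 10.500 0.000
1 -1 -21.125 5.250
2 -1 31.981 -9.513
3 -1 -54.743 14.088
4 -1 85.244 -24.554
5 3 -127.884 37.711
6 3 216.381 -56.399
7 3 -340.065 96.910
8 3 562.320 -150.651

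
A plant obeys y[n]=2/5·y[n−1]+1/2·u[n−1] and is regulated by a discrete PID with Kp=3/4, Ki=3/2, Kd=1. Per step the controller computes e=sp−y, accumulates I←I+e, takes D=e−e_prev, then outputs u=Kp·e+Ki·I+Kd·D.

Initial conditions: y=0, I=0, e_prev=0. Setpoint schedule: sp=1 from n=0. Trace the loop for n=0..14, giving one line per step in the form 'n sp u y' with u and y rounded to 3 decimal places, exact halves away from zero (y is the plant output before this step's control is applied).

(exact arithmetic carried between steps; '≈' marks a value shown rounded to 6 d.p. or computed from one; I and e_prev carry over from the previous line; the table rounds u and y to 3 d.p., halves away from zero)
n=0: y=0, sp=1, e=sp−y=1; I=1, D=e−e_prev=1; u=3/4·1+3/2·1+1·1=3.25; next y=2/5·0+1/2·3.25=1.625
n=1: y=1.625, sp=1, e=sp−y=-0.625; I=0.375, D=e−e_prev=-1.625; u=3/4·(-0.625)+3/2·0.375+1·(-1.625)=-1.53125; next y=2/5·1.625+1/2·(-1.53125)=-0.115625
n=2: y=-0.115625, sp=1, e=sp−y=1.115625; I=1.490625, D=e−e_prev=1.740625; u=3/4·1.115625+3/2·1.490625+1·1.740625≈4.813281; next y=2/5·(-0.115625)+1/2·4.813281≈2.360391
n=3: y≈2.360391, sp=1, e=sp−y≈-1.360391; I≈0.130234, D=e−e_prev≈-2.476016; u=3/4·(-1.360391)+3/2·0.130234+1·(-2.476016)≈-3.300957; next y=2/5·2.360391+1/2·(-3.300957)≈-0.706322
n=4: y≈-0.706322, sp=1, e=sp−y≈1.706322; I≈1.836557, D=e−e_prev≈3.066713; u=3/4·1.706322+3/2·1.836557+1·3.066713≈7.101290; next y=2/5·(-0.706322)+1/2·7.101290≈3.268116
n=5: y≈3.268116, sp=1, e=sp−y≈-2.268116; I≈-0.431559, D=e−e_prev≈-3.974438; u=3/4·(-2.268116)+3/2·(-0.431559)+1·(-3.974438)≈-6.322864; next y=2/5·3.268116+1/2·(-6.322864)≈-1.854186
n=6: y≈-1.854186, sp=1, e=sp−y≈2.854186; I≈2.422626, D=e−e_prev≈5.122301; u=3/4·2.854186+3/2·2.422626+1·5.122301≈10.896880; next y=2/5·(-1.854186)+1/2·10.896880≈4.706766
n=7: y≈4.706766, sp=1, e=sp−y≈-3.706766; I≈-1.284139, D=e−e_prev≈-6.560951; u=3/4·(-3.706766)+3/2·(-1.284139)+1·(-6.560951)≈-11.267235; next y=2/5·4.706766+1/2·(-11.267235)≈-3.750911
n=8: y≈-3.750911, sp=1, e=sp−y≈4.750911; I≈3.466772, D=e−e_prev≈8.457677; u=3/4·4.750911+3/2·3.466772+1·8.457677≈17.221018; next y=2/5·(-3.750911)+1/2·17.221018≈7.110145
n=9: y≈7.110145, sp=1, e=sp−y≈-6.110145; I≈-2.643373, D=e−e_prev≈-10.861056; u=3/4·(-6.110145)+3/2·(-2.643373)+1·(-10.861056)≈-19.408723; next y=2/5·7.110145+1/2·(-19.408723)≈-6.860304
n=10: y≈-6.860304, sp=1, e=sp−y≈7.860304; I≈5.216931, D=e−e_prev≈13.970448; u=3/4·7.860304+3/2·5.216931+1·13.970448≈27.691073; next y=2/5·(-6.860304)+1/2·27.691073≈11.101415
n=11: y≈11.101415, sp=1, e=sp−y≈-10.101415; I≈-4.884484, D=e−e_prev≈-17.961719; u=3/4·(-10.101415)+3/2·(-4.884484)+1·(-17.961719)≈-32.864506; next y=2/5·11.101415+1/2·(-32.864506)≈-11.991687
n=12: y≈-11.991687, sp=1, e=sp−y≈12.991687; I≈8.107203, D=e−e_prev≈23.093102; u=3/4·12.991687+3/2·8.107203+1·23.093102≈44.997672; next y=2/5·(-11.991687)+1/2·44.997672≈17.702161
n=13: y≈17.702161, sp=1, e=sp−y≈-16.702161; I≈-8.594958, D=e−e_prev≈-29.693848; u=3/4·(-16.702161)+3/2·(-8.594958)+1·(-29.693848)≈-55.112906; next y=2/5·17.702161+1/2·(-55.112906)≈-20.475588
n=14: y≈-20.475588, sp=1, e=sp−y≈21.475588; I≈12.880630, D=e−e_prev≈38.177749; u=3/4·21.475588+3/2·12.880630+1·38.177749≈73.605386; next y=2/5·(-20.475588)+1/2·73.605386≈28.612458

0 1 3.250 0.000
1 1 -1.531 1.625
2 1 4.813 -0.116
3 1 -3.301 2.360
4 1 7.101 -0.706
5 1 -6.323 3.268
6 1 10.897 -1.854
7 1 -11.267 4.707
8 1 17.221 -3.751
9 1 -19.409 7.110
10 1 27.691 -6.860
11 1 -32.865 11.101
12 1 44.998 -11.992
13 1 -55.113 17.702
14 1 73.605 -20.476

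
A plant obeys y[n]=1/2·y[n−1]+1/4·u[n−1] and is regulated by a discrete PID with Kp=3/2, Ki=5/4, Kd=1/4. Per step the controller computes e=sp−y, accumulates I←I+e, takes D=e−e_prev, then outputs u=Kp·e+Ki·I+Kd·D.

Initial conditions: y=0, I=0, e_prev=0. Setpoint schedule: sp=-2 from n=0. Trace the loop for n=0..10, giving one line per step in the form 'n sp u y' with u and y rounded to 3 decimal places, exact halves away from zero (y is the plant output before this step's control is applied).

(exact arithmetic carried between steps; '≈' marks a value shown rounded to 6 d.p. or computed from one; I and e_prev carry over from the previous line; the table rounds u and y to 3 d.p., halves away from zero)
n=0: y=0, sp=-2, e=sp−y=-2; I=-2, D=e−e_prev=-2; u=3/2·(-2)+5/4·(-2)+1/4·(-2)=-6; next y=1/2·0+1/4·(-6)=-1.5
n=1: y=-1.5, sp=-2, e=sp−y=-0.5; I=-2.5, D=e−e_prev=1.5; u=3/2·(-0.5)+5/4·(-2.5)+1/4·1.5=-3.5; next y=1/2·(-1.5)+1/4·(-3.5)=-1.625
n=2: y=-1.625, sp=-2, e=sp−y=-0.375; I=-2.875, D=e−e_prev=0.125; u=3/2·(-0.375)+5/4·(-2.875)+1/4·0.125=-4.125; next y=1/2·(-1.625)+1/4·(-4.125)=-1.84375
n=3: y=-1.84375, sp=-2, e=sp−y=-0.15625; I=-3.03125, D=e−e_prev=0.21875; u=3/2·(-0.15625)+5/4·(-3.03125)+1/4·0.21875=-3.96875; next y=1/2·(-1.84375)+1/4·(-3.96875)≈-1.914063
n=4: y≈-1.914063, sp=-2, e=sp−y≈-0.085938; I≈-3.117188, D=e−e_prev≈0.070313; u=3/2·(-0.085938)+5/4·(-3.117188)+1/4·0.070313≈-4.007813; next y=1/2·(-1.914063)+1/4·(-4.007813)≈-1.958984
n=5: y≈-1.958984, sp=-2, e=sp−y≈-0.041016; I≈-3.158203, D=e−e_prev≈0.044922; u=3/2·(-0.041016)+5/4·(-3.158203)+1/4·0.044922≈-3.998047; next y=1/2·(-1.958984)+1/4·(-3.998047)≈-1.979004
n=6: y≈-1.979004, sp=-2, e=sp−y≈-0.020996; I≈-3.179199, D=e−e_prev≈0.020020; u=3/2·(-0.020996)+5/4·(-3.179199)+1/4·0.020020≈-4.000488; next y=1/2·(-1.979004)+1/4·(-4.000488)≈-1.989624
n=7: y≈-1.989624, sp=-2, e=sp−y≈-0.010376; I≈-3.189575, D=e−e_prev≈0.010620; u=3/2·(-0.010376)+5/4·(-3.189575)+1/4·0.010620≈-3.999878; next y=1/2·(-1.989624)+1/4·(-3.999878)≈-1.994781
n=8: y≈-1.994781, sp=-2, e=sp−y≈-0.005219; I≈-3.194794, D=e−e_prev≈0.005157; u=3/2·(-0.005219)+5/4·(-3.194794)+1/4·0.005157≈-4.000031; next y=1/2·(-1.994781)+1/4·(-4.000031)≈-1.997398
n=9: y≈-1.997398, sp=-2, e=sp−y≈-0.002602; I≈-3.197395, D=e−e_prev≈0.002617; u=3/2·(-0.002602)+5/4·(-3.197395)+1/4·0.002617≈-3.999992; next y=1/2·(-1.997398)+1/4·(-3.999992)≈-1.998697
n=10: y≈-1.998697, sp=-2, e=sp−y≈-0.001303; I≈-3.198698, D=e−e_prev≈0.001299; u=3/2·(-0.001303)+5/4·(-3.198698)+1/4·0.001299≈-4.000002; next y=1/2·(-1.998697)+1/4·(-4.000002)≈-1.999349

0 -2 -6.000 0.000
1 -2 -3.500 -1.500
2 -2 -4.125 -1.625
3 -2 -3.969 -1.844
4 -2 -4.008 -1.914
5 -2 -3.998 -1.959
6 -2 -4.000 -1.979
7 -2 -4.000 -1.990
8 -2 -4.000 -1.995
9 -2 -4.000 -1.997
10 -2 -4.000 -1.999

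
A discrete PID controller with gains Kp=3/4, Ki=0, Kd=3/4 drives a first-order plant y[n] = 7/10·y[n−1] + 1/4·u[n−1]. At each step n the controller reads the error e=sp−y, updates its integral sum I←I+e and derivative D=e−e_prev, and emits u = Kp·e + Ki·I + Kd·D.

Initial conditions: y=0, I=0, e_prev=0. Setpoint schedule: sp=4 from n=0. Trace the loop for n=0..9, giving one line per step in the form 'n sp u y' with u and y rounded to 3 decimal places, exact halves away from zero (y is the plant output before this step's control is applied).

0 4 6.000 0.000
1 4 0.750 1.500
2 4 2.269 1.238
3 4 1.778 1.433
4 4 1.903 1.448
5 4 1.852 1.489
6 4 1.859 1.506
7 4 1.851 1.519
8 4 1.850 1.526
9 4 1.848 1.531

(exact arithmetic carried between steps; '≈' marks a value shown rounded to 6 d.p. or computed from one; I and e_prev carry over from the previous line; the table rounds u and y to 3 d.p., halves away from zero)
n=0: y=0, sp=4, e=sp−y=4; I=4, D=e−e_prev=4; u=3/4·4+0·4+3/4·4=6; next y=7/10·0+1/4·6=1.5
n=1: y=1.5, sp=4, e=sp−y=2.5; I=6.5, D=e−e_prev=-1.5; u=3/4·2.5+0·6.5+3/4·(-1.5)=0.75; next y=7/10·1.5+1/4·0.75=1.2375
n=2: y=1.2375, sp=4, e=sp−y=2.7625; I=9.2625, D=e−e_prev=0.2625; u=3/4·2.7625+0·9.2625+3/4·0.2625=2.26875; next y=7/10·1.2375+1/4·2.26875≈1.433438
n=3: y≈1.433438, sp=4, e=sp−y≈2.566563; I≈11.829063, D=e−e_prev≈-0.195938; u=3/4·2.566563+0·11.829063+3/4·(-0.195938)≈1.777969; next y=7/10·1.433438+1/4·1.777969≈1.447898
n=4: y≈1.447898, sp=4, e=sp−y≈2.552102; I≈14.381164, D=e−e_prev≈-0.014461; u=3/4·2.552102+0·14.381164+3/4·(-0.014461)≈1.903230; next y=7/10·1.447898+1/4·1.903230≈1.489337
n=5: y≈1.489337, sp=4, e=sp−y≈2.510663; I≈16.891828, D=e−e_prev≈-0.041438; u=3/4·2.510663+0·16.891828+3/4·(-0.041438)≈1.851919; next y=7/10·1.489337+1/4·1.851919≈1.505515
n=6: y≈1.505515, sp=4, e=sp−y≈2.494485; I≈19.386312, D=e−e_prev≈-0.016179; u=3/4·2.494485+0·19.386312+3/4·(-0.016179)≈1.858729; next y=7/10·1.505515+1/4·1.858729≈1.518543
n=7: y≈1.518543, sp=4, e=sp−y≈2.481457; I≈21.867769, D=e−e_prev≈-0.013028; u=3/4·2.481457+0·21.867769+3/4·(-0.013028)≈1.851322; next y=7/10·1.518543+1/4·1.851322≈1.525811
n=8: y≈1.525811, sp=4, e=sp−y≈2.474189; I≈24.341959, D=e−e_prev≈-0.007268; u=3/4·2.474189+0·24.341959+3/4·(-0.007268)≈1.850191; next y=7/10·1.525811+1/4·1.850191≈1.530615
n=9: y≈1.530615, sp=4, e=sp−y≈2.469385; I≈26.811343, D=e−e_prev≈-0.004805; u=3/4·2.469385+0·26.811343+3/4·(-0.004805)≈1.848435; next y=7/10·1.530615+1/4·1.848435≈1.533539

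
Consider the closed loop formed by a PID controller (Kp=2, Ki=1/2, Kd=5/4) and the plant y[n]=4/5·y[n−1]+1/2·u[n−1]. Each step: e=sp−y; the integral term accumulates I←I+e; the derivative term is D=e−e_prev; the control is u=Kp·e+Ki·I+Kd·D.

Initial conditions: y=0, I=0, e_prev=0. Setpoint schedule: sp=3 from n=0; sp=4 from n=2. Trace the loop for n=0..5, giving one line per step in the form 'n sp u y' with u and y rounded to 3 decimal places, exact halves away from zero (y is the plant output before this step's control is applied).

0 3 11.250 0.000
1 3 -12.094 5.625
2 4 24.270 -1.547
3 4 -29.837 10.897
4 4 46.387 -6.201
5 4 -61.512 18.233

(exact arithmetic carried between steps; '≈' marks a value shown rounded to 6 d.p. or computed from one; I and e_prev carry over from the previous line; the table rounds u and y to 3 d.p., halves away from zero)
n=0: y=0, sp=3, e=sp−y=3; I=3, D=e−e_prev=3; u=2·3+1/2·3+5/4·3=11.25; next y=4/5·0+1/2·11.25=5.625
n=1: y=5.625, sp=3, e=sp−y=-2.625; I=0.375, D=e−e_prev=-5.625; u=2·(-2.625)+1/2·0.375+5/4·(-5.625)=-12.09375; next y=4/5·5.625+1/2·(-12.09375)=-1.546875
n=2: y=-1.546875, sp=4, e=sp−y=5.546875; I=5.921875, D=e−e_prev=8.171875; u=2·5.546875+1/2·5.921875+5/4·8.171875≈24.269531; next y=4/5·(-1.546875)+1/2·24.269531≈10.897266
n=3: y≈10.897266, sp=4, e=sp−y≈-6.897266; I≈-0.975391, D=e−e_prev≈-12.444141; u=2·(-6.897266)+1/2·(-0.975391)+5/4·(-12.444141)≈-29.837402; next y=4/5·10.897266+1/2·(-29.837402)≈-6.200889
n=4: y≈-6.200889, sp=4, e=sp−y≈10.200889; I≈9.225498, D=e−e_prev≈17.098154; u=2·10.200889+1/2·9.225498+5/4·17.098154≈46.387219; next y=4/5·(-6.200889)+1/2·46.387219≈18.232899
n=5: y≈18.232899, sp=4, e=sp−y≈-14.232899; I≈-5.007401, D=e−e_prev≈-24.433787; u=2·(-14.232899)+1/2·(-5.007401)+5/4·(-24.433787)≈-61.511732; next y=4/5·18.232899+1/2·(-61.511732)≈-16.169547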